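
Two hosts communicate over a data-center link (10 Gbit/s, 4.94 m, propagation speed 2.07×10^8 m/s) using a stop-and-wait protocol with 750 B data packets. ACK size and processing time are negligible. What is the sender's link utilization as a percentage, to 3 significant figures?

92.6 %

t_tx = L/R = 6000/10000000000 = 6e-07 s.
t_prop = 4.94/2.07e+08 = 2.38647e-08 s; RTT = 4.77295e-08 s.
Cycle = t_tx + RTT = 6.47729e-07 s.
Utilization = t_tx / cycle = 6e-07/6.47729e-07 = 92.6 %.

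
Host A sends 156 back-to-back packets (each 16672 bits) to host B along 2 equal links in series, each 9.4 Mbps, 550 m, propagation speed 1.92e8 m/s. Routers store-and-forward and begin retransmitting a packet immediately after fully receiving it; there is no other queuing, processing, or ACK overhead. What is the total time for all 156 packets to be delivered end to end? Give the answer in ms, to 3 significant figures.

Per-hop transmission t_tx = L/R = 16672/9400000 = 1.77362 ms.
Per-hop propagation t_prop = 550/192000000 = 0.00286458 ms.
Pipeline fill: first packet needs 2·t_tx to clear all hops; remaining 155 packets each add one t_tx.
Total = (2+156-1)·t_tx + 2·t_prop = 157·1.77362 + 2·0.00286458 = 278 ms.

278 ms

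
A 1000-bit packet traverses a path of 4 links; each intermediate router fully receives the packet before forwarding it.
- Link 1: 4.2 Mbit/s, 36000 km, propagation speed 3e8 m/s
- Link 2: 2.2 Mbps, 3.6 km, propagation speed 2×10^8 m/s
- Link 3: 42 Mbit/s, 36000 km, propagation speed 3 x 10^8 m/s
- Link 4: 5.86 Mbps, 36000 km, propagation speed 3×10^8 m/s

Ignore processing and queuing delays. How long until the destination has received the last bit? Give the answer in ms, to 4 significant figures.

360.9 ms

Transmission delays (L/R per hop): 0.238095, 0.454545, 0.0238095, 0.170648 ms; sum = 0.887099 ms.
Propagation delays (d/s per hop): 120, 0.018, 120, 120 ms; sum = 360.018 ms.
End-to-end = 360.9 ms.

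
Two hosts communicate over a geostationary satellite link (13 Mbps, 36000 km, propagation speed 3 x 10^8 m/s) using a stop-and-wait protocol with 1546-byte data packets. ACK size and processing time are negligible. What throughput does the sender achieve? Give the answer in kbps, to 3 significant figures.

t_tx = L/R = 12368/13000000 = 0.000951385 s.
t_prop = 36000000/300000000 = 0.12 s; RTT = 0.24 s.
Cycle = t_tx + RTT = 0.240951 s.
Throughput = L / cycle = 12368 / 0.240951 = 51.3 kbps.

51.3 kbps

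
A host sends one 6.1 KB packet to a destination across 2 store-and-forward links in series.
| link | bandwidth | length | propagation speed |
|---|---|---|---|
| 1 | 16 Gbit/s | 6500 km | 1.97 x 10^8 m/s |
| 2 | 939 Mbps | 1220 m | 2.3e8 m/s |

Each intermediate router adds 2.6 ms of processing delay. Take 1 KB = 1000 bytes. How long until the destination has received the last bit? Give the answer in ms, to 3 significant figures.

L = 48800 bits.
Transmission delays (L/R per hop): 0.00305, 0.0519702 ms; sum = 0.0550202 ms.
Propagation delays (d/s per hop): 32.9949, 0.00530435 ms; sum = 33.0002 ms.
Processing at 1 router(s): 1 × 2.6 ms = 2.6 ms.
End-to-end = 35.7 ms.

35.7 ms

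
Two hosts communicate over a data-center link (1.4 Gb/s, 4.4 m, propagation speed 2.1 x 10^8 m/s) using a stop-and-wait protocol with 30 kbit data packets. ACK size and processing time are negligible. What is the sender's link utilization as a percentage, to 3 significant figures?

99.8 %

t_tx = L/R = 30000/1400000000 = 2.14286e-05 s.
t_prop = 4.4/210000000 = 2.09524e-08 s; RTT = 4.19048e-08 s.
Cycle = t_tx + RTT = 2.14705e-05 s.
Utilization = t_tx / cycle = 2.14286e-05/2.14705e-05 = 99.8 %.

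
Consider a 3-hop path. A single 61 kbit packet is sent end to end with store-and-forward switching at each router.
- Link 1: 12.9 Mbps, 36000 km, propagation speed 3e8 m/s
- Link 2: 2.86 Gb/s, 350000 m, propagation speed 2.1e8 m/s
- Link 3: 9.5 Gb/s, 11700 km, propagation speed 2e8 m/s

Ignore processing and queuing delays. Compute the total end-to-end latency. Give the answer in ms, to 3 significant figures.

185 ms

L = 61000 bits.
Transmission delays (L/R per hop): 4.72868, 0.0213287, 0.00642105 ms; sum = 4.75643 ms.
Propagation delays (d/s per hop): 120, 1.66667, 58.5 ms; sum = 180.167 ms.
End-to-end = 185 ms.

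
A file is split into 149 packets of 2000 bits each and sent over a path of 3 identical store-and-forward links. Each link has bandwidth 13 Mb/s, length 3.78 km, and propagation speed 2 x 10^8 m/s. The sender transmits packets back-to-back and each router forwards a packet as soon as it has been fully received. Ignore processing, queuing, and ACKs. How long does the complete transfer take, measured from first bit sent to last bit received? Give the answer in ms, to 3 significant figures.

23.3 ms

Per-hop transmission t_tx = L/R = 2000/13000000 = 0.153846 ms.
Per-hop propagation t_prop = 3780/200000000 = 0.0189 ms.
Pipeline fill: first packet needs 3·t_tx to clear all hops; remaining 148 packets each add one t_tx.
Total = (3+149-1)·t_tx + 3·t_prop = 151·0.153846 + 3·0.0189 = 23.3 ms.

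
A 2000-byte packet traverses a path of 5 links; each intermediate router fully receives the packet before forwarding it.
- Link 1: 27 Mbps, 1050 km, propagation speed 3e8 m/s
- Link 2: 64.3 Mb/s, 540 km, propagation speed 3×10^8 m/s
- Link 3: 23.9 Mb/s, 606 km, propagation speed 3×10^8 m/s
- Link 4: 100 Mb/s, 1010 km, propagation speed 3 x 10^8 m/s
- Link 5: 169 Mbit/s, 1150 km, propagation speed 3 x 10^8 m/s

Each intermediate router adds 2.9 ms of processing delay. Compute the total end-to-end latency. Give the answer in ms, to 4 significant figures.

27.89 ms

L = 2000 × 8 = 16000 bits.
Transmission delays (L/R per hop): 0.592593, 0.248834, 0.669456, 0.16, 0.0946746 ms; sum = 1.76556 ms.
Propagation delays (d/s per hop): 3.5, 1.8, 2.02, 3.36667, 3.83333 ms; sum = 14.52 ms.
Processing at 4 router(s): 4 × 2.9 ms = 11.6 ms.
End-to-end = 27.89 ms.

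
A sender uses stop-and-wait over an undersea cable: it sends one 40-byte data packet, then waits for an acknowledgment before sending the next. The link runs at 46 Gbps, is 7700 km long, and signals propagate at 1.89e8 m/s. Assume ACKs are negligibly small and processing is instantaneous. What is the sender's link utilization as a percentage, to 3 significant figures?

0.00000854 %

t_tx = L/R = 320/46000000000 = 6.95652e-09 s.
t_prop = 7700000/189000000 = 0.0407407 s; RTT = 0.0814815 s.
Cycle = t_tx + RTT = 0.0814815 s.
Utilization = t_tx / cycle = 6.95652e-09/0.0814815 = 0.00000854 %.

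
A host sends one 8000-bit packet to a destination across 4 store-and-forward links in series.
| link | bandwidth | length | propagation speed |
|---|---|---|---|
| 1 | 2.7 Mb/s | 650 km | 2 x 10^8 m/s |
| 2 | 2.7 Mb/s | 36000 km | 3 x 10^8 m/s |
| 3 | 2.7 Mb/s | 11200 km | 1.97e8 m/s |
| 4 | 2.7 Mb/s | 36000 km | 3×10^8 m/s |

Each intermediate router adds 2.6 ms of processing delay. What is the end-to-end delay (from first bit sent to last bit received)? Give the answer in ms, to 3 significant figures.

Transmission delay per hop = L/R = 8000/2700000 = 2.96296 ms; 4 hops → 11.8519 ms.
Propagation delays (d/s per hop): 3.25, 120, 56.8528, 120 ms; sum = 300.103 ms.
Processing at 3 router(s): 3 × 2.6 ms = 7.8 ms.
End-to-end = 320 ms.

320 ms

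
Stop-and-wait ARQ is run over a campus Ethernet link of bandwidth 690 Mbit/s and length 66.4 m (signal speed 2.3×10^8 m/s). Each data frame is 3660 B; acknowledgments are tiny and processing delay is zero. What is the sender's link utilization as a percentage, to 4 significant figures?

t_tx = L/R = 29280/690000000 = 4.24348e-05 s.
t_prop = 66.4/2.3e+08 = 2.88696e-07 s; RTT = 5.77391e-07 s.
Cycle = t_tx + RTT = 4.30122e-05 s.
Utilization = t_tx / cycle = 4.24348e-05/4.30122e-05 = 98.66 %.

98.66 %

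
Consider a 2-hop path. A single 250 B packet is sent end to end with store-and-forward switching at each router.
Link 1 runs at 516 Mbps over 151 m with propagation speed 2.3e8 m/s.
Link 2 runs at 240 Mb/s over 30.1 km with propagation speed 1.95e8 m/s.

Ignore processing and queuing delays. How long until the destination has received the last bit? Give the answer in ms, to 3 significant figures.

0.167 ms

L = 250 × 8 = 2000 bits.
Transmission delays (L/R per hop): 0.00387597, 0.00833333 ms; sum = 0.0122093 ms.
Propagation delays (d/s per hop): 0.000656522, 0.154359 ms; sum = 0.155015 ms.
End-to-end = 0.167 ms.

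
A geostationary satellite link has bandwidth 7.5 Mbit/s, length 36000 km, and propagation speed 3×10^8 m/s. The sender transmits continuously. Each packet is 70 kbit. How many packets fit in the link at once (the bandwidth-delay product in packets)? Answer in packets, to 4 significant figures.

Propagation delay = 36000000 / 300000000 = 0.12 s.
BDP = R × t_prop = 7500000 × 0.12 = 900000 bits.
In packets of 70000 bits: 12.86 packets.

12.86 packets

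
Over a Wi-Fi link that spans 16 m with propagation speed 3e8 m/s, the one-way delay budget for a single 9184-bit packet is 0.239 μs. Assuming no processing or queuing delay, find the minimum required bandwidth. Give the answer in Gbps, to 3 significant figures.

Propagation delay = 16 / 300000000 = 0.0533333 μs.
Transmission budget = 0.239 − 0.0533333 = 0.185667 μs.
R ≥ L / t_tx = 9184 bits / 1.85667e-07 s = 49.5 Gbps.

49.5 Gbps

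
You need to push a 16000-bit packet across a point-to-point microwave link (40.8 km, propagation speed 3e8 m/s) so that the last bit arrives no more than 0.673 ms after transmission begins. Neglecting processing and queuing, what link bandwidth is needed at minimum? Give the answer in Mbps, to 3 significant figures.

Propagation delay = 40800 / 300000000 = 0.136 ms.
Transmission budget = 0.673 − 0.136 = 0.537 ms.
R ≥ L / t_tx = 16000 bits / 0.000537 s = 29.8 Mbps.

29.8 Mbps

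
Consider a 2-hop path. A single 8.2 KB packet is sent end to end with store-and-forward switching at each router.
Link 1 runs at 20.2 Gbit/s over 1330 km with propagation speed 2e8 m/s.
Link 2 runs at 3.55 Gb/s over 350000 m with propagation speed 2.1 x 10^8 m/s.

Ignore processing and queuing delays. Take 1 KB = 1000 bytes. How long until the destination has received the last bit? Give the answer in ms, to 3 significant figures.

L = 65600 bits.
Transmission delays (L/R per hop): 0.00324752, 0.0184789 ms; sum = 0.0217264 ms.
Propagation delays (d/s per hop): 6.65, 1.66667 ms; sum = 8.31667 ms.
End-to-end = 8.34 ms.

8.34 ms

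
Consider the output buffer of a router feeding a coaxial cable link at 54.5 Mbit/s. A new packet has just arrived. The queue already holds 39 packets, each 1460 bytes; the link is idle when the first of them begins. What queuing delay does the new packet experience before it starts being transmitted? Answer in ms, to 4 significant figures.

Each queued packet: L/R = 11680/54500000 = 0.214312 ms.
39 queued → 8.35817 ms.
Queuing delay = 8.358 ms.

8.358 ms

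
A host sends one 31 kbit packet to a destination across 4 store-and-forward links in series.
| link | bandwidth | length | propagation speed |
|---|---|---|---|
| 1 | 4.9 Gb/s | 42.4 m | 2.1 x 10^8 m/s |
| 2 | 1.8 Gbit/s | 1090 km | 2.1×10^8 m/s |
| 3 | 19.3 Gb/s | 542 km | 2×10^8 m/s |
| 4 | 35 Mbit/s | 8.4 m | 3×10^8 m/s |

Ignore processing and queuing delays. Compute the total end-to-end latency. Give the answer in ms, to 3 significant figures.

L = 31000 bits.
Transmission delays (L/R per hop): 0.00632653, 0.0172222, 0.00160622, 0.885714 ms; sum = 0.910869 ms.
Propagation delays (d/s per hop): 0.000201905, 5.19048, 2.71, 2.8e-05 ms; sum = 7.90071 ms.
End-to-end = 8.81 ms.

8.81 ms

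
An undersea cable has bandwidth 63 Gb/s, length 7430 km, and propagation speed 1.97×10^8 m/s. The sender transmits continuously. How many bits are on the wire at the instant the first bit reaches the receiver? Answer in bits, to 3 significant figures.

2380000000 bits

Propagation delay = 7430000 / 197000000 = 0.0377157 s.
BDP = R × t_prop = 63000000000 × 0.0377157 = 2376090000 bits.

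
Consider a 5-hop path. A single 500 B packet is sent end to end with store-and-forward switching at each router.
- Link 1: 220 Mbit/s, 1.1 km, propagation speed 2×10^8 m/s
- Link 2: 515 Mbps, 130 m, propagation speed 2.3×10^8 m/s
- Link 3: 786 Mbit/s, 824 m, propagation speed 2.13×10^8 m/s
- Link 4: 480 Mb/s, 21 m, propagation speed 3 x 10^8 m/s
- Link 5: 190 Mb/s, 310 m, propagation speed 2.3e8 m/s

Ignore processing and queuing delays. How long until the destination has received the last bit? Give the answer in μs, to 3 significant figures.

L = 500 × 8 = 4000 bits.
Transmission delays (L/R per hop): 18.1818, 7.76699, 5.08906, 8.33333, 21.0526 μs; sum = 60.4238 μs.
Propagation delays (d/s per hop): 5.5, 0.565217, 3.86854, 0.07, 1.34783 μs; sum = 11.3516 μs.
End-to-end = 71.8 μs.

71.8 μs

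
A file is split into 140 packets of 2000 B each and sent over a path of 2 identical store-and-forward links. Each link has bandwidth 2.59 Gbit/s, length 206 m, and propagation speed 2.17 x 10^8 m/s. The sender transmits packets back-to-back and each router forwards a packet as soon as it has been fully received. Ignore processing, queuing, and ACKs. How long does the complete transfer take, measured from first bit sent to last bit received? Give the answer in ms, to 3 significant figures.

Per-hop transmission t_tx = L/R = 16000/2590000000 = 0.00617761 ms.
Per-hop propagation t_prop = 206/217000000 = 0.000949309 ms.
Pipeline fill: first packet needs 2·t_tx to clear all hops; remaining 139 packets each add one t_tx.
Total = (2+140-1)·t_tx + 2·t_prop = 141·0.00617761 + 2·0.000949309 = 0.873 ms.

0.873 ms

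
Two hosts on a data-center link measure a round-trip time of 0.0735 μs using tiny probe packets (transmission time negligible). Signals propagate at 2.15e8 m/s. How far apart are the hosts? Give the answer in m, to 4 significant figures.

7.901 m

One-way propagation = RTT/2 = 0.03675 μs.
d = s × t = 215000000 × 3.675e-08 = 7.901 m.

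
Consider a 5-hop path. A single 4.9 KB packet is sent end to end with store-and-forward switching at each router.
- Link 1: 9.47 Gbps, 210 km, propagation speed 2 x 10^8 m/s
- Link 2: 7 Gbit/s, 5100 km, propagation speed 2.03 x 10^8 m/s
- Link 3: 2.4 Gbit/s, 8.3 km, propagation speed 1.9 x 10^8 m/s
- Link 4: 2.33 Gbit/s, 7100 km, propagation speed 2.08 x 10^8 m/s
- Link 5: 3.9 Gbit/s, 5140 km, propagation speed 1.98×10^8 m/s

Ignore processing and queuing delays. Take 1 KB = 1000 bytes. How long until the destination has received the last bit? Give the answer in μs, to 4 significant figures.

L = 39200 bits.
Transmission delays (L/R per hop): 4.13939, 5.6, 16.3333, 16.824, 10.0513 μs; sum = 52.948 μs.
Propagation delays (d/s per hop): 1050, 25123.2, 43.6842, 34134.6, 25959.6 μs; sum = 86311 μs.
End-to-end = 86360 μs.

86360 μs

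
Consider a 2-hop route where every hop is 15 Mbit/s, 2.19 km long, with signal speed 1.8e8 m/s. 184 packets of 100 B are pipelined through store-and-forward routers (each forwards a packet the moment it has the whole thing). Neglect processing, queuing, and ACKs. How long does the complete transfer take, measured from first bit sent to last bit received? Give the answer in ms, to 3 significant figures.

Per-hop transmission t_tx = L/R = 800/15000000 = 0.0533333 ms.
Per-hop propagation t_prop = 2190/180000000 = 0.0121667 ms.
Pipeline fill: first packet needs 2·t_tx to clear all hops; remaining 183 packets each add one t_tx.
Total = (2+184-1)·t_tx + 2·t_prop = 185·0.0533333 + 2·0.0121667 = 9.89 ms.

9.89 ms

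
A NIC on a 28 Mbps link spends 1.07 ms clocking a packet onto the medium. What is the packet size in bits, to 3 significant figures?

L = R × t_tx = 28000000 b/s × 0.00107 s = 29960 bits.

30000 bits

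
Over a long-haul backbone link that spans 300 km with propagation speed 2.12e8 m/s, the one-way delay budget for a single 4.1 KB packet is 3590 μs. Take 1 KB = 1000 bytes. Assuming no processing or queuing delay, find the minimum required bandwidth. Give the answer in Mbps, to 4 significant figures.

L = 32800 bits.
Propagation delay = 300000 / 212000000 = 1415.09 μs.
Transmission budget = 3590 − 1415.09 = 2174.91 μs.
R ≥ L / t_tx = 32800 bits / 0.00217491 s = 15.08 Mbps.

15.08 Mbps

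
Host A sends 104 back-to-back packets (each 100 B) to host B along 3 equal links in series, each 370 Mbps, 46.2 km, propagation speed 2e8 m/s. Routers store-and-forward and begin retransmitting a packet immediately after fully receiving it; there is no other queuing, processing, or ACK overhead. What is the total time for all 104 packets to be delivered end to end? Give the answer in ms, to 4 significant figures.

Per-hop transmission t_tx = L/R = 800/370000000 = 0.00216216 ms.
Per-hop propagation t_prop = 46200/200000000 = 0.231 ms.
Pipeline fill: first packet needs 3·t_tx to clear all hops; remaining 103 packets each add one t_tx.
Total = (3+104-1)·t_tx + 3·t_prop = 106·0.00216216 + 3·0.231 = 0.9222 ms.

0.9222 ms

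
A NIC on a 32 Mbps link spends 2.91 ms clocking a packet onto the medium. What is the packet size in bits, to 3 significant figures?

L = R × t_tx = 32000000 b/s × 0.00291 s = 93120 bits.

93100 bits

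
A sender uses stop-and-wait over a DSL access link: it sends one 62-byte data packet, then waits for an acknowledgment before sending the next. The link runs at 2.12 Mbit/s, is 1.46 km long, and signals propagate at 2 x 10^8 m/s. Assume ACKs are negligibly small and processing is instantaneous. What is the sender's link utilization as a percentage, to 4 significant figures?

t_tx = L/R = 496/2120000 = 0.000233962 s.
t_prop = 1460/200000000 = 7.3e-06 s; RTT = 1.46e-05 s.
Cycle = t_tx + RTT = 0.000248562 s.
Utilization = t_tx / cycle = 0.000233962/0.000248562 = 94.13 %.

94.13 %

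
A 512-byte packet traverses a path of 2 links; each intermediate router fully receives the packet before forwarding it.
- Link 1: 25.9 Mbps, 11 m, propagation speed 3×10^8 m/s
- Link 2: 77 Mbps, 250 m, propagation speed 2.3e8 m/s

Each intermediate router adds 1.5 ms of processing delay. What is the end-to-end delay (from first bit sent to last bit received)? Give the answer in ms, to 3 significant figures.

1.71 ms

L = 512 × 8 = 4096 bits.
Transmission delays (L/R per hop): 0.158147, 0.0531948 ms; sum = 0.211342 ms.
Propagation delays (d/s per hop): 3.66667e-05, 0.00108696 ms; sum = 0.00112362 ms.
Processing at 1 router(s): 1 × 1.5 ms = 1.5 ms.
End-to-end = 1.71 ms.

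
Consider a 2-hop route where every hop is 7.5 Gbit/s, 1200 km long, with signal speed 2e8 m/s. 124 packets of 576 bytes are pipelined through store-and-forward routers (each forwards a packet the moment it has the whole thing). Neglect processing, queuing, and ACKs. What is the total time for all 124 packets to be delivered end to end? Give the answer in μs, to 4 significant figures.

12080 μs

Per-hop transmission t_tx = L/R = 4608/7500000000 = 0.6144 μs.
Per-hop propagation t_prop = 1200000/200000000 = 6000 μs.
Pipeline fill: first packet needs 2·t_tx to clear all hops; remaining 123 packets each add one t_tx.
Total = (2+124-1)·t_tx + 2·t_prop = 125·0.6144 + 2·6000 = 12080 μs.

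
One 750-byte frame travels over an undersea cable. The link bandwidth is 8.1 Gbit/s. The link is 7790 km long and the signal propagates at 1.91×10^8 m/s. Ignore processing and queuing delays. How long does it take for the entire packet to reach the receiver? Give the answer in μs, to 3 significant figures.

L = 750 × 8 = 6000 bits.
Transmission delay = L/R = 6000 / 8100000000 = 0.740741 μs.
Propagation delay = d/s = 7790000 m / 191000000 m/s = 40785.3 μs.
Total = 40800 μs.

40800 μs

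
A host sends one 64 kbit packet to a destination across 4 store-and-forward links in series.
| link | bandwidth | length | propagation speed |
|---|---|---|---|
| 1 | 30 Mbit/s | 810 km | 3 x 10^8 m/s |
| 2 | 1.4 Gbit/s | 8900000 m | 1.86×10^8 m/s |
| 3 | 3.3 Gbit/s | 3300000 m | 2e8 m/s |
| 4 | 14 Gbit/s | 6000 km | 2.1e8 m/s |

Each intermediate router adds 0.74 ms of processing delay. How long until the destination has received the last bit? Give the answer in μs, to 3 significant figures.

L = 64000 bits.
Transmission delays (L/R per hop): 2133.33, 45.7143, 19.3939, 4.57143 μs; sum = 2203.01 μs.
Propagation delays (d/s per hop): 2700, 47849.5, 16500, 28571.4 μs; sum = 95620.9 μs.
Processing at 3 router(s): 3 × 0.74 ms = 2220 μs.
End-to-end = 100000 μs.

100000 μs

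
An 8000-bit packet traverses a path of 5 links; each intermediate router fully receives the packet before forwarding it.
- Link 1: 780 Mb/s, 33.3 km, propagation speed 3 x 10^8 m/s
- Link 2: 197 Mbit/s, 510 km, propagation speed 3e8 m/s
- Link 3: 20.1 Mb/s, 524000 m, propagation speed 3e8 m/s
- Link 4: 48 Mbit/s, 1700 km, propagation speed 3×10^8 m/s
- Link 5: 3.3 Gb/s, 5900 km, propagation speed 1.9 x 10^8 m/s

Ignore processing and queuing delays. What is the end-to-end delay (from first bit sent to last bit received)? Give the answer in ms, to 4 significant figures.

40.89 ms

Transmission delays (L/R per hop): 0.0102564, 0.0406091, 0.39801, 0.166667, 0.00242424 ms; sum = 0.617966 ms.
Propagation delays (d/s per hop): 0.111, 1.7, 1.74667, 5.66667, 31.0526 ms; sum = 40.277 ms.
End-to-end = 40.89 ms.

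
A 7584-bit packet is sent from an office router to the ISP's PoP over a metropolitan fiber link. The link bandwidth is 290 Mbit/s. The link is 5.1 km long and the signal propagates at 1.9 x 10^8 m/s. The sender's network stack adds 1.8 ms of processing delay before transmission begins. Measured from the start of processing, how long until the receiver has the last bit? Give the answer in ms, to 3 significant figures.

Transmission delay = L/R = 7584 / 290000000 = 0.0261517 ms.
Propagation delay = d/s = 5100 m / 190000000 m/s = 0.0268421 ms.
Plus processing delay 1.8 ms = 1.8 ms.
Total = 1.85 ms.

1.85 ms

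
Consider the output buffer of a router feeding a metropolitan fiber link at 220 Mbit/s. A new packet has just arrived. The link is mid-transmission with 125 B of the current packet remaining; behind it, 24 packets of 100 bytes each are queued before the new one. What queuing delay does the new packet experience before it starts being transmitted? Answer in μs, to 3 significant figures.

Each queued packet: L/R = 800/220000000 = 3.63636 μs.
24 queued → 87.2727 μs.
Plus remaining 1000 bits of current packet: 4.54545 μs.
Queuing delay = 91.8 μs.

91.8 μs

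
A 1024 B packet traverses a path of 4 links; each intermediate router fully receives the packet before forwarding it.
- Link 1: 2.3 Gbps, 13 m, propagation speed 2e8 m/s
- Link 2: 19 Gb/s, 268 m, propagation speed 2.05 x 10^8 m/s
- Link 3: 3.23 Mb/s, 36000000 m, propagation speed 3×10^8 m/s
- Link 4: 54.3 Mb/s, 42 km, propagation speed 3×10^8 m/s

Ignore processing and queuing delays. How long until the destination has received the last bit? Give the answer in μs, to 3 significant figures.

123000 μs

L = 1024 × 8 = 8192 bits.
Transmission delays (L/R per hop): 3.56174, 0.431158, 2536.22, 150.866 μs; sum = 2691.08 μs.
Propagation delays (d/s per hop): 0.065, 1.30732, 120000, 140 μs; sum = 120141 μs.
End-to-end = 123000 μs.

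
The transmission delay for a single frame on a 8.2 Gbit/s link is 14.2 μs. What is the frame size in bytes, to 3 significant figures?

14600 bytes

L = R × t_tx = 8.2e+09 b/s × 1.42e-05 s = 116440 bits.
In bytes: 116440 / 8 = 14600 bytes.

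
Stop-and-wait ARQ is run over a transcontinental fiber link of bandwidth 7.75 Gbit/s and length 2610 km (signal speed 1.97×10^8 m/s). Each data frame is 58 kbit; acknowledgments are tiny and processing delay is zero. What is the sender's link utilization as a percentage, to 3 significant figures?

0.0282 %

t_tx = L/R = 58000/7750000000 = 7.48387e-06 s.
t_prop = 2610000/197000000 = 0.0132487 s; RTT = 0.0264975 s.
Cycle = t_tx + RTT = 0.0265049 s.
Utilization = t_tx / cycle = 7.48387e-06/0.0265049 = 0.0282 %.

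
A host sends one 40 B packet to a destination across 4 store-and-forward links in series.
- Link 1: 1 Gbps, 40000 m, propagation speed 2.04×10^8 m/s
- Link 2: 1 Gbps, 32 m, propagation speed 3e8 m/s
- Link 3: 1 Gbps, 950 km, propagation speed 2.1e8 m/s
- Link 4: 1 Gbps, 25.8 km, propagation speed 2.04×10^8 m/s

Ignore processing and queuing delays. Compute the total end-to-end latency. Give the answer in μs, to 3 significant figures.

4850 μs

L = 40 × 8 = 320 bits.
Transmission delay per hop = L/R = 320/1000000000 = 0.32 μs; 4 hops → 1.28 μs.
Propagation delays (d/s per hop): 196.078, 0.106667, 4523.81, 126.471 μs; sum = 4846.47 μs.
End-to-end = 4850 μs.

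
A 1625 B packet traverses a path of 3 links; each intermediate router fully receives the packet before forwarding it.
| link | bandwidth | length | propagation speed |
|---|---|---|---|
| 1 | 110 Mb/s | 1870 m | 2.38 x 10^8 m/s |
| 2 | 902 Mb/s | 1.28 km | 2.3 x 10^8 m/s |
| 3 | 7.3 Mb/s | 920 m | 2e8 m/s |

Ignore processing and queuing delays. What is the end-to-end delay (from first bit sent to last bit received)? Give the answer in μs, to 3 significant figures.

1930 μs

L = 1625 × 8 = 13000 bits.
Transmission delays (L/R per hop): 118.182, 14.4124, 1780.82 μs; sum = 1913.42 μs.
Propagation delays (d/s per hop): 7.85714, 5.56522, 4.6 μs; sum = 18.0224 μs.
End-to-end = 1930 μs.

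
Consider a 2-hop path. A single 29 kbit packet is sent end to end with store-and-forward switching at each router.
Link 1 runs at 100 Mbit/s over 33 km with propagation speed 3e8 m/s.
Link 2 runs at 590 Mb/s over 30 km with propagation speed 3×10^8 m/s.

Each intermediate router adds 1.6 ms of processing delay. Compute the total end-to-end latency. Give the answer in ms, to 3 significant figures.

2.15 ms

L = 29000 bits.
Transmission delays (L/R per hop): 0.29, 0.0491525 ms; sum = 0.339153 ms.
Propagation delays (d/s per hop): 0.11, 0.1 ms; sum = 0.21 ms.
Processing at 1 router(s): 1 × 1.6 ms = 1.6 ms.
End-to-end = 2.15 ms.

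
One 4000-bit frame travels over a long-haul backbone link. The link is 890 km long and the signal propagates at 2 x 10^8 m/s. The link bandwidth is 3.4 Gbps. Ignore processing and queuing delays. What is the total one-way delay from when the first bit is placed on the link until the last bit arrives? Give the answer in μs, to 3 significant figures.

Transmission delay = L/R = 4000 / 3400000000 = 1.17647 μs.
Propagation delay = d/s = 890000 m / 200000000 m/s = 4450 μs.
Total = 4450 μs.

4450 μs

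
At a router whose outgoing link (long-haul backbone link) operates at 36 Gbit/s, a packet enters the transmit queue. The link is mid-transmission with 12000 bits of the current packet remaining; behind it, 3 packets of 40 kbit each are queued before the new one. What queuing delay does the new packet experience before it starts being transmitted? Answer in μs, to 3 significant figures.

3.67 μs

Each queued packet: L/R = 40000/36000000000 = 1.11111 μs.
3 queued → 3.33333 μs.
Plus remaining 12000 bits of current packet: 0.333333 μs.
Queuing delay = 3.67 μs.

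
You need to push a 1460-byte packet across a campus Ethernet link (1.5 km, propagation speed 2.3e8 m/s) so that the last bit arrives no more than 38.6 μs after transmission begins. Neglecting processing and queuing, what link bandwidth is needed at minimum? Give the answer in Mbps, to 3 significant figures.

L = 11680 bits.
Propagation delay = 1500 / 2.3e+08 = 6.52174 μs.
Transmission budget = 38.6 − 6.52174 = 32.0783 μs.
R ≥ L / t_tx = 11680 bits / 3.20783e-05 s = 364 Mbps.

364 Mbps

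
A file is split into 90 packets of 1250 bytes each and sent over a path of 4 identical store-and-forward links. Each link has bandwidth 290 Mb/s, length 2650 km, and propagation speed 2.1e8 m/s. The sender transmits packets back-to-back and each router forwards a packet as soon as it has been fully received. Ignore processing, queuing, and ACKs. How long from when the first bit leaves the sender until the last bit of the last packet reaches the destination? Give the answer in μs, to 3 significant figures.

53700 μs

Per-hop transmission t_tx = L/R = 10000/290000000 = 34.4828 μs.
Per-hop propagation t_prop = 2650000/210000000 = 12619 μs.
Pipeline fill: first packet needs 4·t_tx to clear all hops; remaining 89 packets each add one t_tx.
Total = (4+90-1)·t_tx + 4·t_prop = 93·34.4828 + 4·12619 = 53700 μs.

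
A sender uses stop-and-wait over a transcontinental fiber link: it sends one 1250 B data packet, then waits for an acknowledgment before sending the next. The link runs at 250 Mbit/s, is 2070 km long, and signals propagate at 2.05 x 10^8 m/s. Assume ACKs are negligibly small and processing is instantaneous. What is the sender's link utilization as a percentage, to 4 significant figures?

t_tx = L/R = 10000/250000000 = 4e-05 s.
t_prop = 2070000/2.05e+08 = 0.0100976 s; RTT = 0.0201951 s.
Cycle = t_tx + RTT = 0.0202351 s.
Utilization = t_tx / cycle = 4e-05/0.0202351 = 0.1977 %.

0.1977 %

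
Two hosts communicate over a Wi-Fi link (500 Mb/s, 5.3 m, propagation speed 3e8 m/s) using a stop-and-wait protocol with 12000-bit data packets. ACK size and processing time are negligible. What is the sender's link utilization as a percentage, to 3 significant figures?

t_tx = L/R = 12000/500000000 = 2.4e-05 s.
t_prop = 5.3/300000000 = 1.76667e-08 s; RTT = 3.53333e-08 s.
Cycle = t_tx + RTT = 2.40353e-05 s.
Utilization = t_tx / cycle = 2.4e-05/2.40353e-05 = 99.9 %.

99.9 %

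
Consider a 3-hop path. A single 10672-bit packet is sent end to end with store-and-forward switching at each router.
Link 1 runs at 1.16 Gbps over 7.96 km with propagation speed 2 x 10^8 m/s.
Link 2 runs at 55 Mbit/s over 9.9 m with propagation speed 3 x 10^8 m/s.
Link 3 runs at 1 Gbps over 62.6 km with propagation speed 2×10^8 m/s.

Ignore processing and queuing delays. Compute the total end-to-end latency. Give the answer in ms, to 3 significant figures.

Transmission delays (L/R per hop): 0.0092, 0.194036, 0.010672 ms; sum = 0.213908 ms.
Propagation delays (d/s per hop): 0.0398, 3.3e-05, 0.313 ms; sum = 0.352833 ms.
End-to-end = 0.567 ms.

0.567 ms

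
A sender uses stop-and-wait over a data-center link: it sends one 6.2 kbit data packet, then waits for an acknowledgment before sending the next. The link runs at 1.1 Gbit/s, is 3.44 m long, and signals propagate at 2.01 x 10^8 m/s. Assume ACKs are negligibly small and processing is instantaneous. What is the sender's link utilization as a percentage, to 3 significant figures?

99.4 %

t_tx = L/R = 6200/1100000000 = 5.63636e-06 s.
t_prop = 3.44/2.01e+08 = 1.71144e-08 s; RTT = 3.42289e-08 s.
Cycle = t_tx + RTT = 5.67059e-06 s.
Utilization = t_tx / cycle = 5.63636e-06/5.67059e-06 = 99.4 %.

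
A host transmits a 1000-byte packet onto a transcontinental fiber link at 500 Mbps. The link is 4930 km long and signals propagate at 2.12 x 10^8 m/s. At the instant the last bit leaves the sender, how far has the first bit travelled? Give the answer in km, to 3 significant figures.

t_tx = L/R = 8000/500000000 = 1.6e-05 s.
Distance = s × t_tx = 212000000 × 1.6e-05 = 3.39 km.

3.39 km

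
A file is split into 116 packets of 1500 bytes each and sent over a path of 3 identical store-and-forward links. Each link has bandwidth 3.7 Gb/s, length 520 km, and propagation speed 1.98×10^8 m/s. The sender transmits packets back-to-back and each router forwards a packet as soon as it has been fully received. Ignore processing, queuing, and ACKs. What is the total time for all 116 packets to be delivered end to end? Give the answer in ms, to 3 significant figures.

Per-hop transmission t_tx = L/R = 12000/3700000000 = 0.00324324 ms.
Per-hop propagation t_prop = 520000/198000000 = 2.62626 ms.
Pipeline fill: first packet needs 3·t_tx to clear all hops; remaining 115 packets each add one t_tx.
Total = (3+116-1)·t_tx + 3·t_prop = 118·0.00324324 + 3·2.62626 = 8.26 ms.

8.26 ms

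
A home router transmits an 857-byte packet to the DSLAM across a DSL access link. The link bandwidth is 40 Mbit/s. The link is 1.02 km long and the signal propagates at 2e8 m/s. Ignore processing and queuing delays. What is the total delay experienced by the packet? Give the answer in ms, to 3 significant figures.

L = 857 × 8 = 6856 bits.
Transmission delay = L/R = 6856 / 40000000 = 0.1714 ms.
Propagation delay = d/s = 1020 m / 200000000 m/s = 0.0051 ms.
Total = 0.177 ms.

0.177 ms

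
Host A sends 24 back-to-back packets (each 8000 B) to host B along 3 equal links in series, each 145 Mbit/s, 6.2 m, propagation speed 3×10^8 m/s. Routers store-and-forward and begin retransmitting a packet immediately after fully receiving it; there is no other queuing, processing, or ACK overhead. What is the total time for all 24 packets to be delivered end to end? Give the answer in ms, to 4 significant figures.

Per-hop transmission t_tx = L/R = 64000/145000000 = 0.441379 ms.
Per-hop propagation t_prop = 6.2/300000000 = 2.06667e-05 ms.
Pipeline fill: first packet needs 3·t_tx to clear all hops; remaining 23 packets each add one t_tx.
Total = (3+24-1)·t_tx + 3·t_prop = 26·0.441379 + 3·2.06667e-05 = 11.48 ms.

11.48 ms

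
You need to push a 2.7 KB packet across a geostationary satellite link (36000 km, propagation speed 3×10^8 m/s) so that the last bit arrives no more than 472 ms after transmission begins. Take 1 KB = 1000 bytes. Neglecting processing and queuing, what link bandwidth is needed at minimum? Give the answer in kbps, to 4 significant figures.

61.36 kbps

L = 21600 bits.
Propagation delay = 36000000 / 300000000 = 120 ms.
Transmission budget = 472 − 120 = 352 ms.
R ≥ L / t_tx = 21600 bits / 0.352 s = 61.36 kbps.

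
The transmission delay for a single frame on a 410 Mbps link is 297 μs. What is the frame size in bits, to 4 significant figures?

L = R × t_tx = 410000000 b/s × 0.000297 s = 121770 bits.

121800 bits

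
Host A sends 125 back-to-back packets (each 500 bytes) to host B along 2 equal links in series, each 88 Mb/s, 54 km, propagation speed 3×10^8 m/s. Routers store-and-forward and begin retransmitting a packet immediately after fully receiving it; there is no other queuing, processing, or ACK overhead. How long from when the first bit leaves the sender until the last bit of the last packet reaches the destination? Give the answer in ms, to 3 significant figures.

6.09 ms

Per-hop transmission t_tx = L/R = 4000/88000000 = 0.0454545 ms.
Per-hop propagation t_prop = 54000/300000000 = 0.18 ms.
Pipeline fill: first packet needs 2·t_tx to clear all hops; remaining 124 packets each add one t_tx.
Total = (2+125-1)·t_tx + 2·t_prop = 126·0.0454545 + 2·0.18 = 6.09 ms.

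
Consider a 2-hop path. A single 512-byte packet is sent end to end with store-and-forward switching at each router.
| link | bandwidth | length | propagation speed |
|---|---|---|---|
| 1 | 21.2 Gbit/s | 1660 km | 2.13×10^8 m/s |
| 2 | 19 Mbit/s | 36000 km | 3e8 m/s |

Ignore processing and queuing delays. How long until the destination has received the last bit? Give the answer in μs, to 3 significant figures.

L = 512 × 8 = 4096 bits.
Transmission delays (L/R per hop): 0.193208, 215.579 μs; sum = 215.772 μs.
Propagation delays (d/s per hop): 7793.43, 120000 μs; sum = 127793 μs.
End-to-end = 128000 μs.

128000 μs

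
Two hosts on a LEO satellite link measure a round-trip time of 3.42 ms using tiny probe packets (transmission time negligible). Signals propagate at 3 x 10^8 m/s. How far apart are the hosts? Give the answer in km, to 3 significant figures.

One-way propagation = RTT/2 = 1.71 ms.
d = s × t = 300000000 × 0.00171 = 513 km.

513 km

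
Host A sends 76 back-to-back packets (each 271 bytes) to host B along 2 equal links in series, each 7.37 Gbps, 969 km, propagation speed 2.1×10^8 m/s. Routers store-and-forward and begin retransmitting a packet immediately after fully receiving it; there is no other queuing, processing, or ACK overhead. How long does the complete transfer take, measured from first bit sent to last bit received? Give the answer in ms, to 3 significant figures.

9.25 ms

Per-hop transmission t_tx = L/R = 2168/7370000000 = 0.000294166 ms.
Per-hop propagation t_prop = 969000/210000000 = 4.61429 ms.
Pipeline fill: first packet needs 2·t_tx to clear all hops; remaining 75 packets each add one t_tx.
Total = (2+76-1)·t_tx + 2·t_prop = 77·0.000294166 + 2·4.61429 = 9.25 ms.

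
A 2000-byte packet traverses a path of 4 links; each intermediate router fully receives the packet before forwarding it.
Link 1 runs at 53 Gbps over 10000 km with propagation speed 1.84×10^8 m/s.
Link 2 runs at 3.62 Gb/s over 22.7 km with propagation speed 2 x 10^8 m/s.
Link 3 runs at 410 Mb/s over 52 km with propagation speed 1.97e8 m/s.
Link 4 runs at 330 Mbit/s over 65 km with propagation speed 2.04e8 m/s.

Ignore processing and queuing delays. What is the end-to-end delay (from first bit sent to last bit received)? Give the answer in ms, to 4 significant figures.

L = 2000 × 8 = 16000 bits.
Transmission delays (L/R per hop): 0.000301887, 0.00441989, 0.0390244, 0.0484848 ms; sum = 0.092231 ms.
Propagation delays (d/s per hop): 54.3478, 0.1135, 0.263959, 0.318627 ms; sum = 55.0439 ms.
End-to-end = 55.14 ms.

55.14 ms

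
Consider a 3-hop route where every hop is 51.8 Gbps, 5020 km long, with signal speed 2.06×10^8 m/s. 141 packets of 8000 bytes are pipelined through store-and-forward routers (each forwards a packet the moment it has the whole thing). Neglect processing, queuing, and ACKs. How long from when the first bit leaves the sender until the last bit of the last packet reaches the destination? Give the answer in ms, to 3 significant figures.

Per-hop transmission t_tx = L/R = 64000/51800000000 = 0.00123552 ms.
Per-hop propagation t_prop = 5020000/206000000 = 24.3689 ms.
Pipeline fill: first packet needs 3·t_tx to clear all hops; remaining 140 packets each add one t_tx.
Total = (3+141-1)·t_tx + 3·t_prop = 143·0.00123552 + 3·24.3689 = 73.3 ms.

73.3 ms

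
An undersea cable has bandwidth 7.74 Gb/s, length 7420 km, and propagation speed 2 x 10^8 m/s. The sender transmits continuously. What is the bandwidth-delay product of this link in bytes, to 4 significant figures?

Propagation delay = 7420000 / 200000000 = 0.0371 s.
BDP = R × t_prop = 7740000000 × 0.0371 = 287154000 bits.
In bytes: 287154000/8 = 35890000 bytes.

35890000 bytes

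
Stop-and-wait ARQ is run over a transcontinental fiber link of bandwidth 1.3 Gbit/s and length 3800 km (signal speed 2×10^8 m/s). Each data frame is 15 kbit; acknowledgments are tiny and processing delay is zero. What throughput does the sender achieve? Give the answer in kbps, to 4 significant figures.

394.6 kbps

t_tx = L/R = 15000/1300000000 = 1.15385e-05 s.
t_prop = 3800000/200000000 = 0.019 s; RTT = 0.038 s.
Cycle = t_tx + RTT = 0.0380115 s.
Throughput = L / cycle = 15000 / 0.0380115 = 394.6 kbps.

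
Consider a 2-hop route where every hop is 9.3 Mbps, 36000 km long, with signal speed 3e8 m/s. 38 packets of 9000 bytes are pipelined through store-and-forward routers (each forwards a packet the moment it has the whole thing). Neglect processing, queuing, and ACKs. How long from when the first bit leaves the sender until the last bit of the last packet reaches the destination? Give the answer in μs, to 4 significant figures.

Per-hop transmission t_tx = L/R = 72000/9300000 = 7741.94 μs.
Per-hop propagation t_prop = 36000000/300000000 = 120000 μs.
Pipeline fill: first packet needs 2·t_tx to clear all hops; remaining 37 packets each add one t_tx.
Total = (2+38-1)·t_tx + 2·t_prop = 39·7741.94 + 2·120000 = 541900 μs.

541900 μs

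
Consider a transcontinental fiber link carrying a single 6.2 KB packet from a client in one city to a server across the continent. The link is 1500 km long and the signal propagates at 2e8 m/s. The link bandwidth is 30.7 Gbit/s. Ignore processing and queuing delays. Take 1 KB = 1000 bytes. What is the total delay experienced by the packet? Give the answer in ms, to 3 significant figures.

7.50 ms

L = 49600 bits.
Transmission delay = L/R = 49600 / 30700000000 = 0.00161564 ms.
Propagation delay = d/s = 1500000 m / 200000000 m/s = 7.5 ms.
Total = 7.50 ms.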